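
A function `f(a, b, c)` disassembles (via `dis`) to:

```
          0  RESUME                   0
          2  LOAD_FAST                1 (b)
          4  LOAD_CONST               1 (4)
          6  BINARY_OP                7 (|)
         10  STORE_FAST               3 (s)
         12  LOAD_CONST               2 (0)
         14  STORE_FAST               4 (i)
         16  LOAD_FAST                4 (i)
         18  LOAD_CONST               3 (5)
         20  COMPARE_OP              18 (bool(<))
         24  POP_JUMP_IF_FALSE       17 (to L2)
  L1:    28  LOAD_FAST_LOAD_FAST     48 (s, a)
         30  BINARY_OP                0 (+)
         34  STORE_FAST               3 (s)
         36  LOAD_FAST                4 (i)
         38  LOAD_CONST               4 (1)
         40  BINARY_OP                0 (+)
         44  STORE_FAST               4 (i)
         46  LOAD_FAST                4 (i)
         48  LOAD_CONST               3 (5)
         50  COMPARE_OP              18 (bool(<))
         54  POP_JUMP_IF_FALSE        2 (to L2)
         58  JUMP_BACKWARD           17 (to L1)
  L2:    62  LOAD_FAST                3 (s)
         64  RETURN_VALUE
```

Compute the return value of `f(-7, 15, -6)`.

-20

LOAD_FAST b → push 15
LOAD_CONST → push 4
BINARY_OP | → 15 | 4 = 15
STORE_FAST s → s=15
LOAD_CONST → push 0
STORE_FAST i → i=0
LOAD_FAST i → push 0
LOAD_CONST → push 5
COMPARE_OP bool(<) → 0 vs 5 = True
POP_JUMP_IF_FALSE → pop True; no jump
LOAD_FAST_LOAD_FAST s,a → push 15,-7
BINARY_OP + → 15 + -7 = 8
STORE_FAST s → s=8
LOAD_FAST i → push 0
LOAD_CONST → push 1
BINARY_OP + → 0 + 1 = 1
STORE_FAST i → i=1
LOAD_FAST i → push 1
LOAD_CONST → push 5
COMPARE_OP bool(<) → 1 vs 5 = True
POP_JUMP_IF_FALSE → pop True; no jump
LOAD_FAST_LOAD_FAST s,a → push 8,-7
BINARY_OP + → 8 + -7 = 1
STORE_FAST s → s=1
LOAD_FAST i → push 1
LOAD_CONST → push 1
BINARY_OP + → 1 + 1 = 2
STORE_FAST i → i=2
LOAD_FAST i → push 2
LOAD_CONST → push 5
COMPARE_OP bool(<) → 2 vs 5 = True
POP_JUMP_IF_FALSE → pop True; no jump
LOAD_FAST_LOAD_FAST s,a → push 1,-7
BINARY_OP + → 1 + -7 = -6
STORE_FAST s → s=-6
LOAD_FAST i → push 2
LOAD_CONST → push 1
BINARY_OP + → 2 + 1 = 3
STORE_FAST i → i=3
LOAD_FAST i → push 3
LOAD_CONST → push 5
COMPARE_OP bool(<) → 3 vs 5 = True
POP_JUMP_IF_FALSE → pop True; no jump
LOAD_FAST_LOAD_FAST s,a → push -6,-7
BINARY_OP + → -6 + -7 = -13
STORE_FAST s → s=-13
LOAD_FAST i → push 3
LOAD_CONST → push 1
BINARY_OP + → 3 + 1 = 4
STORE_FAST i → i=4
LOAD_FAST i → push 4
LOAD_CONST → push 5
COMPARE_OP bool(<) → 4 vs 5 = True
POP_JUMP_IF_FALSE → pop True; no jump
LOAD_FAST_LOAD_FAST s,a → push -13,-7
BINARY_OP + → -13 + -7 = -20
STORE_FAST s → s=-20
LOAD_FAST i → push 4
LOAD_CONST → push 1
BINARY_OP + → 4 + 1 = 5
STORE_FAST i → i=5
LOAD_FAST i → push 5
LOAD_CONST → push 5
COMPARE_OP bool(<) → 5 vs 5 = False
POP_JUMP_IF_FALSE → pop False; jump
LOAD_FAST s → push -20
RETURN_VALUE → return -20.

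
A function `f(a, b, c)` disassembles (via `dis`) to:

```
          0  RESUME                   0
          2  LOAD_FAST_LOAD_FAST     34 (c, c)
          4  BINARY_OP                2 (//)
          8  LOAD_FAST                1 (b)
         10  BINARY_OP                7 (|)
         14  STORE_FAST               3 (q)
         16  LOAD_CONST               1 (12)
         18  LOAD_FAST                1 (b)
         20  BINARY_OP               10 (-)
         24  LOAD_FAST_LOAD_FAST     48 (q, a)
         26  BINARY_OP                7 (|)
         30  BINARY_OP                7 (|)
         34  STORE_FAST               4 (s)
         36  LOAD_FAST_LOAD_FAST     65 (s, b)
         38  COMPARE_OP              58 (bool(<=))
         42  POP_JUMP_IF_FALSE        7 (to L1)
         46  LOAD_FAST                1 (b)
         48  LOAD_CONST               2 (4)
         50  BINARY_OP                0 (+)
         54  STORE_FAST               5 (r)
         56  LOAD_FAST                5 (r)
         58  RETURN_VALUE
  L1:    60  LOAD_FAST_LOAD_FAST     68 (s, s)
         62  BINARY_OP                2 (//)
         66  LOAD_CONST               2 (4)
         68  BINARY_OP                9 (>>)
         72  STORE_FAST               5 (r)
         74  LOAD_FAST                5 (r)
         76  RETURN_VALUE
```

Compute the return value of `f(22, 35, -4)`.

LOAD_FAST_LOAD_FAST c,c → push -4,-4. Stack: [-4, -4]
BINARY_OP // → -4 // -4 = 1. Stack: [1]
LOAD_FAST b → push 35. Stack: [1, 35]
BINARY_OP | → 1 | 35 = 35. Stack: [35]
STORE_FAST q → q=35. Stack: []
LOAD_CONST → push 12. Stack: [12]
LOAD_FAST b → push 35. Stack: [12, 35]
BINARY_OP - → 12 - 35 = -23. Stack: [-23]
LOAD_FAST_LOAD_FAST q,a → push 35,22. Stack: [-23, 35, 22]
BINARY_OP | → 35 | 22 = 55. Stack: [-23, 55]
BINARY_OP | → -23 | 55 = -1. Stack: [-1]
STORE_FAST s → s=-1. Stack: []
LOAD_FAST_LOAD_FAST s,b → push -1,35. Stack: [-1, 35]
COMPARE_OP bool(<=) → -1 vs 35 = True. Stack: [True]
POP_JUMP_IF_FALSE → pop True; no jump. Stack: []
LOAD_FAST b → push 35. Stack: [35]
LOAD_CONST → push 4. Stack: [35, 4]
BINARY_OP + → 35 + 4 = 39. Stack: [39]
STORE_FAST r → r=39. Stack: []
LOAD_FAST r → push 39. Stack: [39]
RETURN_VALUE → return 39.

39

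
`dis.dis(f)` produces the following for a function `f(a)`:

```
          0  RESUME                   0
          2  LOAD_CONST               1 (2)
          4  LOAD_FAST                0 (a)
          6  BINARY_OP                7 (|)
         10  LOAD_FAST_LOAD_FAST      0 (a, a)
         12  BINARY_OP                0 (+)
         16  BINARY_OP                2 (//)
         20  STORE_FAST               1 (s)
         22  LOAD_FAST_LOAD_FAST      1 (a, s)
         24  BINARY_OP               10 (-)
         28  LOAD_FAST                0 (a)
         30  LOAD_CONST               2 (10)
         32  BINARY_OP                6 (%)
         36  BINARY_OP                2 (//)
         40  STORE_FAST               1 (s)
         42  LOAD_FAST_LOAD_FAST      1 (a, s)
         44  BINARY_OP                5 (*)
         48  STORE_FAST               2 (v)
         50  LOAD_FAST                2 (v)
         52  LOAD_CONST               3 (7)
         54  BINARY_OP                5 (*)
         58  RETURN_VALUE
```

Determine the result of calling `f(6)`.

LOAD_CONST → push 2. Stack: [2]
LOAD_FAST a → push 6. Stack: [2, 6]
BINARY_OP | → 2 | 6 = 6. Stack: [6]
LOAD_FAST_LOAD_FAST a,a → push 6,6. Stack: [6, 6, 6]
BINARY_OP + → 6 + 6 = 12. Stack: [6, 12]
BINARY_OP // → 6 // 12 = 0. Stack: [0]
STORE_FAST s → s=0. Stack: []
LOAD_FAST_LOAD_FAST a,s → push 6,0. Stack: [6, 0]
BINARY_OP - → 6 - 0 = 6. Stack: [6]
LOAD_FAST a → push 6. Stack: [6, 6]
LOAD_CONST → push 10. Stack: [6, 6, 10]
BINARY_OP % → 6 % 10 = 6. Stack: [6, 6]
BINARY_OP // → 6 // 6 = 1. Stack: [1]
STORE_FAST s → s=1. Stack: []
LOAD_FAST_LOAD_FAST a,s → push 6,1. Stack: [6, 1]
BINARY_OP * → 6 * 1 = 6. Stack: [6]
STORE_FAST v → v=6. Stack: []
LOAD_FAST v → push 6. Stack: [6]
LOAD_CONST → push 7. Stack: [6, 7]
BINARY_OP * → 6 * 7 = 42. Stack: [42]
RETURN_VALUE → return 42.

42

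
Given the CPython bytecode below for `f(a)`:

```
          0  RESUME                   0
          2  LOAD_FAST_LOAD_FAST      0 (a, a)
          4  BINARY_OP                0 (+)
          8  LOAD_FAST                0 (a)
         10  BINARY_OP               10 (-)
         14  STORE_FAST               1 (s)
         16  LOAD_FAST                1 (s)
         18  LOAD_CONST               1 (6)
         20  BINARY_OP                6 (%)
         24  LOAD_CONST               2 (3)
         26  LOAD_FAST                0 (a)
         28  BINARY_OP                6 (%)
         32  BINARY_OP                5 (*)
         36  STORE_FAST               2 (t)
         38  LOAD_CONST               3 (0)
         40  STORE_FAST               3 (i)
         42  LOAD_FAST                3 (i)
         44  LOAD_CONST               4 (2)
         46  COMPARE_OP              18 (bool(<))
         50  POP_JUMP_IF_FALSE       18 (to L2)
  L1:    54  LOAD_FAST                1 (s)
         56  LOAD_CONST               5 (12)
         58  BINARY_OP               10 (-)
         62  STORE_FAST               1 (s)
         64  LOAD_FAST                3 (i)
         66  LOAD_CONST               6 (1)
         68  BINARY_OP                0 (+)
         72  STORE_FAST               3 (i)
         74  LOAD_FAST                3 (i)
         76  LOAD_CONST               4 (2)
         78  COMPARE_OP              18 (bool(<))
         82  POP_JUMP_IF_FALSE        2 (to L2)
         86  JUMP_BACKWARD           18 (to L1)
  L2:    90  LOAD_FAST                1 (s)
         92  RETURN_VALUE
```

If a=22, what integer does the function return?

-2

LOAD_FAST_LOAD_FAST a,a → push 22,22. Stack: [22, 22]
BINARY_OP + → 22 + 22 = 44. Stack: [44]
LOAD_FAST a → push 22. Stack: [44, 22]
BINARY_OP - → 44 - 22 = 22. Stack: [22]
STORE_FAST s → s=22. Stack: []
LOAD_FAST s → push 22. Stack: [22]
LOAD_CONST → push 6. Stack: [22, 6]
BINARY_OP % → 22 % 6 = 4. Stack: [4]
LOAD_CONST → push 3. Stack: [4, 3]
LOAD_FAST a → push 22. Stack: [4, 3, 22]
BINARY_OP % → 3 % 22 = 3. Stack: [4, 3]
BINARY_OP * → 4 * 3 = 12. Stack: [12]
STORE_FAST t → t=12. Stack: []
LOAD_CONST → push 0. Stack: [0]
STORE_FAST i → i=0. Stack: []
LOAD_FAST i → push 0. Stack: [0]
LOAD_CONST → push 2. Stack: [0, 2]
COMPARE_OP bool(<) → 0 vs 2 = True. Stack: [True]
POP_JUMP_IF_FALSE → pop True; no jump. Stack: []
LOAD_FAST s → push 22. Stack: [22]
LOAD_CONST → push 12. Stack: [22, 12]
BINARY_OP - → 22 - 12 = 10. Stack: [10]
STORE_FAST s → s=10. Stack: []
LOAD_FAST i → push 0. Stack: [0]
LOAD_CONST → push 1. Stack: [0, 1]
BINARY_OP + → 0 + 1 = 1. Stack: [1]
STORE_FAST i → i=1. Stack: []
LOAD_FAST i → push 1. Stack: [1]
LOAD_CONST → push 2. Stack: [1, 2]
COMPARE_OP bool(<) → 1 vs 2 = True. Stack: [True]
POP_JUMP_IF_FALSE → pop True; no jump. Stack: []
LOAD_FAST s → push 10. Stack: [10]
LOAD_CONST → push 12. Stack: [10, 12]
BINARY_OP - → 10 - 12 = -2. Stack: [-2]
STORE_FAST s → s=-2. Stack: []
LOAD_FAST i → push 1. Stack: [1]
LOAD_CONST → push 1. Stack: [1, 1]
BINARY_OP + → 1 + 1 = 2. Stack: [2]
STORE_FAST i → i=2. Stack: []
LOAD_FAST i → push 2. Stack: [2]
LOAD_CONST → push 2. Stack: [2, 2]
COMPARE_OP bool(<) → 2 vs 2 = False. Stack: [False]
POP_JUMP_IF_FALSE → pop False; jump. Stack: []
LOAD_FAST s → push -2. Stack: [-2]
RETURN_VALUE → return -2.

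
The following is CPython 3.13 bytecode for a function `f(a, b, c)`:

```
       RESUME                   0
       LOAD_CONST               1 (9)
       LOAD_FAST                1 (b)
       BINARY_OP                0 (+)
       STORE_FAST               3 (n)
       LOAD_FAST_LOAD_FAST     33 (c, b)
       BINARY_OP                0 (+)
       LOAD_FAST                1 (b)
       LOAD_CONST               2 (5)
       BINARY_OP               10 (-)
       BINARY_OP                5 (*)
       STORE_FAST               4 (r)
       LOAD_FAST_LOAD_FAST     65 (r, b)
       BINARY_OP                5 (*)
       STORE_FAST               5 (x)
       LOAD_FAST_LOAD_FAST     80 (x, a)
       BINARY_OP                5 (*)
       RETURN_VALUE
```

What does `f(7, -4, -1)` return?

-1260

LOAD_CONST → push 9. Stack: [9]
LOAD_FAST b → push -4. Stack: [9, -4]
BINARY_OP + → 9 + -4 = 5. Stack: [5]
STORE_FAST n → n=5. Stack: []
LOAD_FAST_LOAD_FAST c,b → push -1,-4. Stack: [-1, -4]
BINARY_OP + → -1 + -4 = -5. Stack: [-5]
LOAD_FAST b → push -4. Stack: [-5, -4]
LOAD_CONST → push 5. Stack: [-5, -4, 5]
BINARY_OP - → -4 - 5 = -9. Stack: [-5, -9]
BINARY_OP * → -5 * -9 = 45. Stack: [45]
STORE_FAST r → r=45. Stack: []
LOAD_FAST_LOAD_FAST r,b → push 45,-4. Stack: [45, -4]
BINARY_OP * → 45 * -4 = -180. Stack: [-180]
STORE_FAST x → x=-180. Stack: []
LOAD_FAST_LOAD_FAST x,a → push -180,7. Stack: [-180, 7]
BINARY_OP * → -180 * 7 = -1260. Stack: [-1260]
RETURN_VALUE → return -1260.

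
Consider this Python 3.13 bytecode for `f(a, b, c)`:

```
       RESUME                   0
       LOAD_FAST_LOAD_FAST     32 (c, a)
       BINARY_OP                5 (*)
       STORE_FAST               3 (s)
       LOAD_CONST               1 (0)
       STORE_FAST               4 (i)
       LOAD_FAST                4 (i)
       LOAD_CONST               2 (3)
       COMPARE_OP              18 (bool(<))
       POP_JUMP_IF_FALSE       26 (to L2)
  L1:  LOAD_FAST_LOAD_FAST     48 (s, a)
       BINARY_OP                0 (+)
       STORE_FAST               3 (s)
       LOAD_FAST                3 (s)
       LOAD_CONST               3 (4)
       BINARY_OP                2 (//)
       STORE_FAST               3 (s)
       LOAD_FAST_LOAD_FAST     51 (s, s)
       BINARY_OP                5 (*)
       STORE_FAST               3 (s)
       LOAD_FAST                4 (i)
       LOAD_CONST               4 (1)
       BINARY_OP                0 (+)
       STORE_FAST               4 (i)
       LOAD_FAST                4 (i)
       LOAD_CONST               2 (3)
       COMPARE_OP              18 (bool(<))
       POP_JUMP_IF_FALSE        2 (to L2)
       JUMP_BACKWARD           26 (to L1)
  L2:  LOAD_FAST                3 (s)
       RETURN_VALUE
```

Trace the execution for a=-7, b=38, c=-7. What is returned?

16900

LOAD_FAST_LOAD_FAST c,a → push -7,-7
BINARY_OP * → -7 * -7 = 49
STORE_FAST s → s=49
LOAD_CONST → push 0
STORE_FAST i → i=0
LOAD_FAST i → push 0
LOAD_CONST → push 3
COMPARE_OP bool(<) → 0 vs 3 = True
POP_JUMP_IF_FALSE → pop True; no jump
LOAD_FAST_LOAD_FAST s,a → push 49,-7
BINARY_OP + → 49 + -7 = 42
STORE_FAST s → s=42
LOAD_FAST s → push 42
LOAD_CONST → push 4
BINARY_OP // → 42 // 4 = 10
STORE_FAST s → s=10
LOAD_FAST_LOAD_FAST s,s → push 10,10
BINARY_OP * → 10 * 10 = 100
STORE_FAST s → s=100
LOAD_FAST i → push 0
LOAD_CONST → push 1
BINARY_OP + → 0 + 1 = 1
STORE_FAST i → i=1
LOAD_FAST i → push 1
LOAD_CONST → push 3
COMPARE_OP bool(<) → 1 vs 3 = True
POP_JUMP_IF_FALSE → pop True; no jump
LOAD_FAST_LOAD_FAST s,a → push 100,-7
BINARY_OP + → 100 + -7 = 93
STORE_FAST s → s=93
LOAD_FAST s → push 93
LOAD_CONST → push 4
BINARY_OP // → 93 // 4 = 23
STORE_FAST s → s=23
LOAD_FAST_LOAD_FAST s,s → push 23,23
BINARY_OP * → 23 * 23 = 529
STORE_FAST s → s=529
LOAD_FAST i → push 1
LOAD_CONST → push 1
BINARY_OP + → 1 + 1 = 2
STORE_FAST i → i=2
LOAD_FAST i → push 2
LOAD_CONST → push 3
COMPARE_OP bool(<) → 2 vs 3 = True
POP_JUMP_IF_FALSE → pop True; no jump
LOAD_FAST_LOAD_FAST s,a → push 529,-7
BINARY_OP + → 529 + -7 = 522
STORE_FAST s → s=522
LOAD_FAST s → push 522
LOAD_CONST → push 4
BINARY_OP // → 522 // 4 = 130
STORE_FAST s → s=130
LOAD_FAST_LOAD_FAST s,s → push 130,130
BINARY_OP * → 130 * 130 = 16900
STORE_FAST s → s=16900
LOAD_FAST i → push 2
LOAD_CONST → push 1
BINARY_OP + → 2 + 1 = 3
STORE_FAST i → i=3
LOAD_FAST i → push 3
LOAD_CONST → push 3
COMPARE_OP bool(<) → 3 vs 3 = False
POP_JUMP_IF_FALSE → pop False; jump
LOAD_FAST s → push 16900
RETURN_VALUE → return 16900.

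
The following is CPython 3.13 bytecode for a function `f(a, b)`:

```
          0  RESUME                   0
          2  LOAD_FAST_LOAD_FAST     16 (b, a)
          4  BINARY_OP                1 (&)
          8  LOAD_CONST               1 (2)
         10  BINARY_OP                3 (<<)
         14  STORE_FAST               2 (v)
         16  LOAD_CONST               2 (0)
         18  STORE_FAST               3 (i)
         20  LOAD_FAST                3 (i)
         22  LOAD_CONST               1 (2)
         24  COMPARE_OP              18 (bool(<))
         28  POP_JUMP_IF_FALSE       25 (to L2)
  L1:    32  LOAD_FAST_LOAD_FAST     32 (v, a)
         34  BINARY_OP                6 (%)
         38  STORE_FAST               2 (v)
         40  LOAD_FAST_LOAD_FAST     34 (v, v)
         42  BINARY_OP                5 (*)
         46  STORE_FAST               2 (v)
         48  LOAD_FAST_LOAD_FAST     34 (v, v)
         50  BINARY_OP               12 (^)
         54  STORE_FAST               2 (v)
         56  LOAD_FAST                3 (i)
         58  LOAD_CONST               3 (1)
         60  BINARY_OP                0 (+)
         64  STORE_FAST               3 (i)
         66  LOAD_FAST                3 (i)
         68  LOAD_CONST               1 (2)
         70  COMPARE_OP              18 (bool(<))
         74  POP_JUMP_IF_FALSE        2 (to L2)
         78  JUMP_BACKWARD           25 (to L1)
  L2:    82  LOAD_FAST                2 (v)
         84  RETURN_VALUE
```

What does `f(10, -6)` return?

0

LOAD_FAST_LOAD_FAST b,a → push -6,10. Stack: [-6, 10]
BINARY_OP & → -6 & 10 = 10. Stack: [10]
LOAD_CONST → push 2. Stack: [10, 2]
BINARY_OP << → 10 << 2 = 40. Stack: [40]
STORE_FAST v → v=40. Stack: []
LOAD_CONST → push 0. Stack: [0]
STORE_FAST i → i=0. Stack: []
LOAD_FAST i → push 0. Stack: [0]
LOAD_CONST → push 2. Stack: [0, 2]
COMPARE_OP bool(<) → 0 vs 2 = True. Stack: [True]
POP_JUMP_IF_FALSE → pop True; no jump. Stack: []
LOAD_FAST_LOAD_FAST v,a → push 40,10. Stack: [40, 10]
BINARY_OP % → 40 % 10 = 0. Stack: [0]
STORE_FAST v → v=0. Stack: []
LOAD_FAST_LOAD_FAST v,v → push 0,0. Stack: [0, 0]
BINARY_OP * → 0 * 0 = 0. Stack: [0]
STORE_FAST v → v=0. Stack: []
LOAD_FAST_LOAD_FAST v,v → push 0,0. Stack: [0, 0]
BINARY_OP ^ → 0 ^ 0 = 0. Stack: [0]
STORE_FAST v → v=0. Stack: []
LOAD_FAST i → push 0. Stack: [0]
LOAD_CONST → push 1. Stack: [0, 1]
BINARY_OP + → 0 + 1 = 1. Stack: [1]
STORE_FAST i → i=1. Stack: []
LOAD_FAST i → push 1. Stack: [1]
LOAD_CONST → push 2. Stack: [1, 2]
COMPARE_OP bool(<) → 1 vs 2 = True. Stack: [True]
POP_JUMP_IF_FALSE → pop True; no jump. Stack: []
LOAD_FAST_LOAD_FAST v,a → push 0,10. Stack: [0, 10]
BINARY_OP % → 0 % 10 = 0. Stack: [0]
STORE_FAST v → v=0. Stack: []
LOAD_FAST_LOAD_FAST v,v → push 0,0. Stack: [0, 0]
BINARY_OP * → 0 * 0 = 0. Stack: [0]
STORE_FAST v → v=0. Stack: []
LOAD_FAST_LOAD_FAST v,v → push 0,0. Stack: [0, 0]
BINARY_OP ^ → 0 ^ 0 = 0. Stack: [0]
STORE_FAST v → v=0. Stack: []
LOAD_FAST i → push 1. Stack: [1]
LOAD_CONST → push 1. Stack: [1, 1]
BINARY_OP + → 1 + 1 = 2. Stack: [2]
STORE_FAST i → i=2. Stack: []
LOAD_FAST i → push 2. Stack: [2]
LOAD_CONST → push 2. Stack: [2, 2]
COMPARE_OP bool(<) → 2 vs 2 = False. Stack: [False]
POP_JUMP_IF_FALSE → pop False; jump. Stack: []
LOAD_FAST v → push 0. Stack: [0]
RETURN_VALUE → return 0.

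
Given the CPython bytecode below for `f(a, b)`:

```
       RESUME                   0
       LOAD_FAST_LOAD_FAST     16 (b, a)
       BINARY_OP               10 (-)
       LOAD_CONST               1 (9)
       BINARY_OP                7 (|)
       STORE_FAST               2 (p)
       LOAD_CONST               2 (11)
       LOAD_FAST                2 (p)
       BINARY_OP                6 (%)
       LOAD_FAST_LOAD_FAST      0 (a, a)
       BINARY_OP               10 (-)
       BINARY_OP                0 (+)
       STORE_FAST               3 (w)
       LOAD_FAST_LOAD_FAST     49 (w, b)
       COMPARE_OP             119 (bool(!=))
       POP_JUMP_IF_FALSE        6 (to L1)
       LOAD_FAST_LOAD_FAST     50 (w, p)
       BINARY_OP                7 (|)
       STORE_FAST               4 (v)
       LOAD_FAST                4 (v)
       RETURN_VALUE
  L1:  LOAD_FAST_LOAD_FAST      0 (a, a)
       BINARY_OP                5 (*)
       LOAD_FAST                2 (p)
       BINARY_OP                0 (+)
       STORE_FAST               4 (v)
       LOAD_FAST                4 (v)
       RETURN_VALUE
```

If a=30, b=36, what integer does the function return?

15

LOAD_FAST_LOAD_FAST b,a → push 36,30. Stack: [36, 30]
BINARY_OP - → 36 - 30 = 6. Stack: [6]
LOAD_CONST → push 9. Stack: [6, 9]
BINARY_OP | → 6 | 9 = 15. Stack: [15]
STORE_FAST p → p=15. Stack: []
LOAD_CONST → push 11. Stack: [11]
LOAD_FAST p → push 15. Stack: [11, 15]
BINARY_OP % → 11 % 15 = 11. Stack: [11]
LOAD_FAST_LOAD_FAST a,a → push 30,30. Stack: [11, 30, 30]
BINARY_OP - → 30 - 30 = 0. Stack: [11, 0]
BINARY_OP + → 11 + 0 = 11. Stack: [11]
STORE_FAST w → w=11. Stack: []
LOAD_FAST_LOAD_FAST w,b → push 11,36. Stack: [11, 36]
COMPARE_OP bool(!=) → 11 vs 36 = True. Stack: [True]
POP_JUMP_IF_FALSE → pop True; no jump. Stack: []
LOAD_FAST_LOAD_FAST w,p → push 11,15. Stack: [11, 15]
BINARY_OP | → 11 | 15 = 15. Stack: [15]
STORE_FAST v → v=15. Stack: []
LOAD_FAST v → push 15. Stack: [15]
RETURN_VALUE → return 15.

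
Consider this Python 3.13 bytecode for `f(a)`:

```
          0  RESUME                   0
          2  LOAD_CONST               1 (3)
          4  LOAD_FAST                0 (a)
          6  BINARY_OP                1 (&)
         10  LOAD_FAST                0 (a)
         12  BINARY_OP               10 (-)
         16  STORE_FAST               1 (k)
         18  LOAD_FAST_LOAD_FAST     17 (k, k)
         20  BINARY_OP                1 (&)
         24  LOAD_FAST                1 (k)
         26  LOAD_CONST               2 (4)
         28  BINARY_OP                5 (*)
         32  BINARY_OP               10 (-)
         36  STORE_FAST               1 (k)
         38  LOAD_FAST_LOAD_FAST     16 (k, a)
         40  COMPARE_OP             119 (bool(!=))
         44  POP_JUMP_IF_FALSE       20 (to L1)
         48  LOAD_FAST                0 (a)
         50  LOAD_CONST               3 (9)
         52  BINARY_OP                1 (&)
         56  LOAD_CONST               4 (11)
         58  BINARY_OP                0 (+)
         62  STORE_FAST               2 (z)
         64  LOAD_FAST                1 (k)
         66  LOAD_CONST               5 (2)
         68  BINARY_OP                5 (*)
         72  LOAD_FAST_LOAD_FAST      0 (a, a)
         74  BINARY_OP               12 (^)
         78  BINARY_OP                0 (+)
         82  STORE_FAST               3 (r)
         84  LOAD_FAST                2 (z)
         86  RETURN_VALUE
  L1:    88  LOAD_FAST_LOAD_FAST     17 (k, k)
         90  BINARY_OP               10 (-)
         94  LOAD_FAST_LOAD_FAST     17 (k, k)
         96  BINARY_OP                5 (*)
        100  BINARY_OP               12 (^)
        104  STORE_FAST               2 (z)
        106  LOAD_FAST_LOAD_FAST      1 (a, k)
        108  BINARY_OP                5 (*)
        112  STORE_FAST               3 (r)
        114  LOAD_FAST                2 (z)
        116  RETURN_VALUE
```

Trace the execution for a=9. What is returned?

LOAD_CONST → push 3. Stack: [3]
LOAD_FAST a → push 9. Stack: [3, 9]
BINARY_OP & → 3 & 9 = 1. Stack: [1]
LOAD_FAST a → push 9. Stack: [1, 9]
BINARY_OP - → 1 - 9 = -8. Stack: [-8]
STORE_FAST k → k=-8. Stack: []
LOAD_FAST_LOAD_FAST k,k → push -8,-8. Stack: [-8, -8]
BINARY_OP & → -8 & -8 = -8. Stack: [-8]
LOAD_FAST k → push -8. Stack: [-8, -8]
LOAD_CONST → push 4. Stack: [-8, -8, 4]
BINARY_OP * → -8 * 4 = -32. Stack: [-8, -32]
BINARY_OP - → -8 - -32 = 24. Stack: [24]
STORE_FAST k → k=24. Stack: []
LOAD_FAST_LOAD_FAST k,a → push 24,9. Stack: [24, 9]
COMPARE_OP bool(!=) → 24 vs 9 = True. Stack: [True]
POP_JUMP_IF_FALSE → pop True; no jump. Stack: []
LOAD_FAST a → push 9. Stack: [9]
LOAD_CONST → push 9. Stack: [9, 9]
BINARY_OP & → 9 & 9 = 9. Stack: [9]
LOAD_CONST → push 11. Stack: [9, 11]
BINARY_OP + → 9 + 11 = 20. Stack: [20]
STORE_FAST z → z=20. Stack: []
LOAD_FAST k → push 24. Stack: [24]
LOAD_CONST → push 2. Stack: [24, 2]
BINARY_OP * → 24 * 2 = 48. Stack: [48]
LOAD_FAST_LOAD_FAST a,a → push 9,9. Stack: [48, 9, 9]
BINARY_OP ^ → 9 ^ 9 = 0. Stack: [48, 0]
BINARY_OP + → 48 + 0 = 48. Stack: [48]
STORE_FAST r → r=48. Stack: []
LOAD_FAST z → push 20. Stack: [20]
RETURN_VALUE → return 20.

20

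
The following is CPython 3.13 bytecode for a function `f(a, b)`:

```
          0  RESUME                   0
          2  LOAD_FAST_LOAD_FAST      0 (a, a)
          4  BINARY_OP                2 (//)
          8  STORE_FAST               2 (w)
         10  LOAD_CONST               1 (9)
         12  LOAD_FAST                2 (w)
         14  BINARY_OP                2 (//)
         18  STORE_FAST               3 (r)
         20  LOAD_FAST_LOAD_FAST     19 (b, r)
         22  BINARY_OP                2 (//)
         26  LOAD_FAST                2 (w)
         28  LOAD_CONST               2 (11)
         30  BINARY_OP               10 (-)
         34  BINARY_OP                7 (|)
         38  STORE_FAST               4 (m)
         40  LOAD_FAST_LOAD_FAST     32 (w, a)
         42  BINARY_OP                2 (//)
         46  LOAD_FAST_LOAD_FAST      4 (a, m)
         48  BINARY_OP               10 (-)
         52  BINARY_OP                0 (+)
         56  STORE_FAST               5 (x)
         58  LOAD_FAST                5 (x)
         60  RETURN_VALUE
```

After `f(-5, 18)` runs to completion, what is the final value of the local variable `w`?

LOAD_FAST_LOAD_FAST a,a → push -5,-5. Stack: [-5, -5]
BINARY_OP // → -5 // -5 = 1. Stack: [1]
STORE_FAST w → w=1. Stack: []
LOAD_CONST → push 9. Stack: [9]
LOAD_FAST w → push 1. Stack: [9, 1]
BINARY_OP // → 9 // 1 = 9. Stack: [9]
STORE_FAST r → r=9. Stack: []
LOAD_FAST_LOAD_FAST b,r → push 18,9. Stack: [18, 9]
BINARY_OP // → 18 // 9 = 2. Stack: [2]
LOAD_FAST w → push 1. Stack: [2, 1]
LOAD_CONST → push 11. Stack: [2, 1, 11]
BINARY_OP - → 1 - 11 = -10. Stack: [2, -10]
BINARY_OP | → 2 | -10 = -10. Stack: [-10]
STORE_FAST m → m=-10. Stack: []
LOAD_FAST_LOAD_FAST w,a → push 1,-5. Stack: [1, -5]
BINARY_OP // → 1 // -5 = -1. Stack: [-1]
LOAD_FAST_LOAD_FAST a,m → push -5,-10. Stack: [-1, -5, -10]
BINARY_OP - → -5 - -10 = 5. Stack: [-1, 5]
BINARY_OP + → -1 + 5 = 4. Stack: [4]
STORE_FAST x → x=4. Stack: []
LOAD_FAST x → push 4. Stack: [4]
RETURN_VALUE → return 4.

1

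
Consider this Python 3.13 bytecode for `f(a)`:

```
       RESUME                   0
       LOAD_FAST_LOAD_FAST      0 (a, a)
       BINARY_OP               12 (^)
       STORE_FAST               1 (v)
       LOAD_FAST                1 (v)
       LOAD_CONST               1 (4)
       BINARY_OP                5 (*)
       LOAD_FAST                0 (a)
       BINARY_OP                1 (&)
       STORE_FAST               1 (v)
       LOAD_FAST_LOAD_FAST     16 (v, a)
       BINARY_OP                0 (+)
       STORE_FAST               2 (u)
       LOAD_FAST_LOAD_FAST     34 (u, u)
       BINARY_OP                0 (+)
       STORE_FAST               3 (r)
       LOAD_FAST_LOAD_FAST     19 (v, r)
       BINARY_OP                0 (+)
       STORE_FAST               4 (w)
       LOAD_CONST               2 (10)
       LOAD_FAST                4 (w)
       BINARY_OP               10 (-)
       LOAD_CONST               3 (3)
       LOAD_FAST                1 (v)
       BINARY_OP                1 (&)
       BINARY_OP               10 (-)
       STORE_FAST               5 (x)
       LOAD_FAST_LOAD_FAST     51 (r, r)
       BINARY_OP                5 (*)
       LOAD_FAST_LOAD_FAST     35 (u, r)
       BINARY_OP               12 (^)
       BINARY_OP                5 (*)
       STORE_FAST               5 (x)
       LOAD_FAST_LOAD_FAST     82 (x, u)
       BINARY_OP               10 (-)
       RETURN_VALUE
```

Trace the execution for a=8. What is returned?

LOAD_FAST_LOAD_FAST a,a → push 8,8. Stack: [8, 8]
BINARY_OP ^ → 8 ^ 8 = 0. Stack: [0]
STORE_FAST v → v=0. Stack: []
LOAD_FAST v → push 0. Stack: [0]
LOAD_CONST → push 4. Stack: [0, 4]
BINARY_OP * → 0 * 4 = 0. Stack: [0]
LOAD_FAST a → push 8. Stack: [0, 8]
BINARY_OP & → 0 & 8 = 0. Stack: [0]
STORE_FAST v → v=0. Stack: []
LOAD_FAST_LOAD_FAST v,a → push 0,8. Stack: [0, 8]
BINARY_OP + → 0 + 8 = 8. Stack: [8]
STORE_FAST u → u=8. Stack: []
LOAD_FAST_LOAD_FAST u,u → push 8,8. Stack: [8, 8]
BINARY_OP + → 8 + 8 = 16. Stack: [16]
STORE_FAST r → r=16. Stack: []
LOAD_FAST_LOAD_FAST v,r → push 0,16. Stack: [0, 16]
BINARY_OP + → 0 + 16 = 16. Stack: [16]
STORE_FAST w → w=16. Stack: []
LOAD_CONST → push 10. Stack: [10]
LOAD_FAST w → push 16. Stack: [10, 16]
BINARY_OP - → 10 - 16 = -6. Stack: [-6]
LOAD_CONST → push 3. Stack: [-6, 3]
LOAD_FAST v → push 0. Stack: [-6, 3, 0]
BINARY_OP & → 3 & 0 = 0. Stack: [-6, 0]
BINARY_OP - → -6 - 0 = -6. Stack: [-6]
STORE_FAST x → x=-6. Stack: []
LOAD_FAST_LOAD_FAST r,r → push 16,16. Stack: [16, 16]
BINARY_OP * → 16 * 16 = 256. Stack: [256]
LOAD_FAST_LOAD_FAST u,r → push 8,16. Stack: [256, 8, 16]
BINARY_OP ^ → 8 ^ 16 = 24. Stack: [256, 24]
BINARY_OP * → 256 * 24 = 6144. Stack: [6144]
STORE_FAST x → x=6144. Stack: []
LOAD_FAST_LOAD_FAST x,u → push 6144,8. Stack: [6144, 8]
BINARY_OP - → 6144 - 8 = 6136. Stack: [6136]
RETURN_VALUE → return 6136.

6136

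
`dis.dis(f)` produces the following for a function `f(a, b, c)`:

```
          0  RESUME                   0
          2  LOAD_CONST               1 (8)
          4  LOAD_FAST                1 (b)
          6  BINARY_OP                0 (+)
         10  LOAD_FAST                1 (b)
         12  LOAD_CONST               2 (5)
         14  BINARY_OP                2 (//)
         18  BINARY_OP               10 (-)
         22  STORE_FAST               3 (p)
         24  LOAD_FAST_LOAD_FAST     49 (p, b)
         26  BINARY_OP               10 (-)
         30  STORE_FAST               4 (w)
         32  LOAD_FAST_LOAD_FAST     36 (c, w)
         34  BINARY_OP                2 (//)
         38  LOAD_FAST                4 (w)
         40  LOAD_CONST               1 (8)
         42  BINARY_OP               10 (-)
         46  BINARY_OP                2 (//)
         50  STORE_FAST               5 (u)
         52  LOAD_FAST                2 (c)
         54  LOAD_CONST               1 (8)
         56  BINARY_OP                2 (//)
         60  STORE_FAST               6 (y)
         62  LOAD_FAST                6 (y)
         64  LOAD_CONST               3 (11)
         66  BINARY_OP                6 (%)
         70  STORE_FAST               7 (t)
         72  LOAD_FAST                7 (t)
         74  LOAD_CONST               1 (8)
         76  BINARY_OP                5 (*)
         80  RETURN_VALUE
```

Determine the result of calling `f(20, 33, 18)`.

LOAD_CONST → push 8. Stack: [8]
LOAD_FAST b → push 33. Stack: [8, 33]
BINARY_OP + → 8 + 33 = 41. Stack: [41]
LOAD_FAST b → push 33. Stack: [41, 33]
LOAD_CONST → push 5. Stack: [41, 33, 5]
BINARY_OP // → 33 // 5 = 6. Stack: [41, 6]
BINARY_OP - → 41 - 6 = 35. Stack: [35]
STORE_FAST p → p=35. Stack: []
LOAD_FAST_LOAD_FAST p,b → push 35,33. Stack: [35, 33]
BINARY_OP - → 35 - 33 = 2. Stack: [2]
STORE_FAST w → w=2. Stack: []
LOAD_FAST_LOAD_FAST c,w → push 18,2. Stack: [18, 2]
BINARY_OP // → 18 // 2 = 9. Stack: [9]
LOAD_FAST w → push 2. Stack: [9, 2]
LOAD_CONST → push 8. Stack: [9, 2, 8]
BINARY_OP - → 2 - 8 = -6. Stack: [9, -6]
BINARY_OP // → 9 // -6 = -2. Stack: [-2]
STORE_FAST u → u=-2. Stack: []
LOAD_FAST c → push 18. Stack: [18]
LOAD_CONST → push 8. Stack: [18, 8]
BINARY_OP // → 18 // 8 = 2. Stack: [2]
STORE_FAST y → y=2. Stack: []
LOAD_FAST y → push 2. Stack: [2]
LOAD_CONST → push 11. Stack: [2, 11]
BINARY_OP % → 2 % 11 = 2. Stack: [2]
STORE_FAST t → t=2. Stack: []
LOAD_FAST t → push 2. Stack: [2]
LOAD_CONST → push 8. Stack: [2, 8]
BINARY_OP * → 2 * 8 = 16. Stack: [16]
RETURN_VALUE → return 16.

16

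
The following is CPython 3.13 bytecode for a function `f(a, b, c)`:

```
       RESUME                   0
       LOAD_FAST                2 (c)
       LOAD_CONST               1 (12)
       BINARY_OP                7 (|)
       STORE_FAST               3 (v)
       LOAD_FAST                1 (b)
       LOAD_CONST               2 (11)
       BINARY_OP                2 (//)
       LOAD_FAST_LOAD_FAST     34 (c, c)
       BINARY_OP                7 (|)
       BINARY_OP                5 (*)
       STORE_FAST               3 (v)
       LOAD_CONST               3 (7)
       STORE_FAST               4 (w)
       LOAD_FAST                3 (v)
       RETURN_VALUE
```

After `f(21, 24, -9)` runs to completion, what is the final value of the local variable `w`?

7

LOAD_FAST c → push -9. Stack: [-9]
LOAD_CONST → push 12. Stack: [-9, 12]
BINARY_OP | → -9 | 12 = -1. Stack: [-1]
STORE_FAST v → v=-1. Stack: []
LOAD_FAST b → push 24. Stack: [24]
LOAD_CONST → push 11. Stack: [24, 11]
BINARY_OP // → 24 // 11 = 2. Stack: [2]
LOAD_FAST_LOAD_FAST c,c → push -9,-9. Stack: [2, -9, -9]
BINARY_OP | → -9 | -9 = -9. Stack: [2, -9]
BINARY_OP * → 2 * -9 = -18. Stack: [-18]
STORE_FAST v → v=-18. Stack: []
LOAD_CONST → push 7. Stack: [7]
STORE_FAST w → w=7. Stack: []
LOAD_FAST v → push -18. Stack: [-18]
RETURN_VALUE → return -18.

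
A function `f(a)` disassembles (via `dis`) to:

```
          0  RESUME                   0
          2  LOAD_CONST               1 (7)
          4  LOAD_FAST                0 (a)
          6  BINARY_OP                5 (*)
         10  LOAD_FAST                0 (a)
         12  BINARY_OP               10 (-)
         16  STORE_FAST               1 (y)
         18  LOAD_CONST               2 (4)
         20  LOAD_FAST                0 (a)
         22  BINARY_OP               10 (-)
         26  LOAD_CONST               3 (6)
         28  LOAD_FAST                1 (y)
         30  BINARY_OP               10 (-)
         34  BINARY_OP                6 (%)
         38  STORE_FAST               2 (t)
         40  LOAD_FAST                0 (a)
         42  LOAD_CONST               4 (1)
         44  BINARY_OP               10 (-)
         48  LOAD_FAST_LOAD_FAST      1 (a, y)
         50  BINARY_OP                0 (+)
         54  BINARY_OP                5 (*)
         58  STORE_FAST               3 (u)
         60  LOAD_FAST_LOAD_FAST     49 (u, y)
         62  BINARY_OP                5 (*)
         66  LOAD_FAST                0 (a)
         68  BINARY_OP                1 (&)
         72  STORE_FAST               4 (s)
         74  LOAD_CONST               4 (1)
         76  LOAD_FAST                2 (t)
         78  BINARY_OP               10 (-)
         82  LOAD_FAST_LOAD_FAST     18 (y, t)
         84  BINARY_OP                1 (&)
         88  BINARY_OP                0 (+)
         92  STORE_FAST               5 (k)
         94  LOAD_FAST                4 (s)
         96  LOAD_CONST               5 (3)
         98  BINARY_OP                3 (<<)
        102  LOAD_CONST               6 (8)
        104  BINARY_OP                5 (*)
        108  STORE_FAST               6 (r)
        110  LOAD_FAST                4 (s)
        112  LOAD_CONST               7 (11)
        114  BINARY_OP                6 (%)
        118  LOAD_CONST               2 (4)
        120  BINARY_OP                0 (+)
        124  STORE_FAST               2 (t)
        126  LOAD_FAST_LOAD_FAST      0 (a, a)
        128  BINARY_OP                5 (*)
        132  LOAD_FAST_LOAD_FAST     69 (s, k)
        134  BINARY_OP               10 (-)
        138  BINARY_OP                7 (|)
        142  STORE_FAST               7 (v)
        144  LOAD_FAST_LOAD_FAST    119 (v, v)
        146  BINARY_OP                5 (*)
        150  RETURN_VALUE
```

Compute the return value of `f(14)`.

LOAD_CONST → push 7. Stack: [7]
LOAD_FAST a → push 14. Stack: [7, 14]
BINARY_OP * → 7 * 14 = 98. Stack: [98]
LOAD_FAST a → push 14. Stack: [98, 14]
BINARY_OP - → 98 - 14 = 84. Stack: [84]
STORE_FAST y → y=84. Stack: []
LOAD_CONST → push 4. Stack: [4]
LOAD_FAST a → push 14. Stack: [4, 14]
BINARY_OP - → 4 - 14 = -10. Stack: [-10]
LOAD_CONST → push 6. Stack: [-10, 6]
LOAD_FAST y → push 84. Stack: [-10, 6, 84]
BINARY_OP - → 6 - 84 = -78. Stack: [-10, -78]
BINARY_OP % → -10 % -78 = -10. Stack: [-10]
STORE_FAST t → t=-10. Stack: []
LOAD_FAST a → push 14. Stack: [14]
LOAD_CONST → push 1. Stack: [14, 1]
BINARY_OP - → 14 - 1 = 13. Stack: [13]
LOAD_FAST_LOAD_FAST a,y → push 14,84. Stack: [13, 14, 84]
BINARY_OP + → 14 + 84 = 98. Stack: [13, 98]
BINARY_OP * → 13 * 98 = 1274. Stack: [1274]
STORE_FAST u → u=1274. Stack: []
LOAD_FAST_LOAD_FAST u,y → push 1274,84. Stack: [1274, 84]
BINARY_OP * → 1274 * 84 = 107016. Stack: [107016]
LOAD_FAST a → push 14. Stack: [107016, 14]
BINARY_OP & → 107016 & 14 = 8. Stack: [8]
STORE_FAST s → s=8. Stack: []
LOAD_CONST → push 1. Stack: [1]
LOAD_FAST t → push -10. Stack: [1, -10]
BINARY_OP - → 1 - -10 = 11. Stack: [11]
LOAD_FAST_LOAD_FAST y,t → push 84,-10. Stack: [11, 84, -10]
BINARY_OP & → 84 & -10 = 84. Stack: [11, 84]
BINARY_OP + → 11 + 84 = 95. Stack: [95]
STORE_FAST k → k=95. Stack: []
LOAD_FAST s → push 8. Stack: [8]
LOAD_CONST → push 3. Stack: [8, 3]
BINARY_OP << → 8 << 3 = 64. Stack: [64]
LOAD_CONST → push 8. Stack: [64, 8]
BINARY_OP * → 64 * 8 = 512. Stack: [512]
STORE_FAST r → r=512. Stack: []
LOAD_FAST s → push 8. Stack: [8]
LOAD_CONST → push 11. Stack: [8, 11]
BINARY_OP % → 8 % 11 = 8. Stack: [8]
LOAD_CONST → push 4. Stack: [8, 4]
BINARY_OP + → 8 + 4 = 12. Stack: [12]
STORE_FAST t → t=12. Stack: []
LOAD_FAST_LOAD_FAST a,a → push 14,14. Stack: [14, 14]
BINARY_OP * → 14 * 14 = 196. Stack: [196]
LOAD_FAST_LOAD_FAST s,k → push 8,95. Stack: [196, 8, 95]
BINARY_OP - → 8 - 95 = -87. Stack: [196, -87]
BINARY_OP | → 196 | -87 = -19. Stack: [-19]
STORE_FAST v → v=-19. Stack: []
LOAD_FAST_LOAD_FAST v,v → push -19,-19. Stack: [-19, -19]
BINARY_OP * → -19 * -19 = 361. Stack: [361]
RETURN_VALUE → return 361.

361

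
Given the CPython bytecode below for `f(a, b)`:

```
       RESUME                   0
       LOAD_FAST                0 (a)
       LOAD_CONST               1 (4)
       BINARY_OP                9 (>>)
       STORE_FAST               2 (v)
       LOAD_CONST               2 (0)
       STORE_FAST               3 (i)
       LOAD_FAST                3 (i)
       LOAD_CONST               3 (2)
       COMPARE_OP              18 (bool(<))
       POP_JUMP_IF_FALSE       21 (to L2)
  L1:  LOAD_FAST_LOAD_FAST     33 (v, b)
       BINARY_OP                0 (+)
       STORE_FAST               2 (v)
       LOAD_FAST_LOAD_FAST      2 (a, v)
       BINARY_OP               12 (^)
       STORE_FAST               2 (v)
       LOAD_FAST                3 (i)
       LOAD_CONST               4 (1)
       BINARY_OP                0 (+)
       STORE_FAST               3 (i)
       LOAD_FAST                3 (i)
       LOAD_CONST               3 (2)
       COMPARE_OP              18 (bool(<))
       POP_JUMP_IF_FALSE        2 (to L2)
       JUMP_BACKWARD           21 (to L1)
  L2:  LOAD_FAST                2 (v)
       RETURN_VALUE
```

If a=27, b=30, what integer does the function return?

57

LOAD_FAST a → push 27. Stack: [27]
LOAD_CONST → push 4. Stack: [27, 4]
BINARY_OP >> → 27 >> 4 = 1. Stack: [1]
STORE_FAST v → v=1. Stack: []
LOAD_CONST → push 0. Stack: [0]
STORE_FAST i → i=0. Stack: []
LOAD_FAST i → push 0. Stack: [0]
LOAD_CONST → push 2. Stack: [0, 2]
COMPARE_OP bool(<) → 0 vs 2 = True. Stack: [True]
POP_JUMP_IF_FALSE → pop True; no jump. Stack: []
LOAD_FAST_LOAD_FAST v,b → push 1,30. Stack: [1, 30]
BINARY_OP + → 1 + 30 = 31. Stack: [31]
STORE_FAST v → v=31. Stack: []
LOAD_FAST_LOAD_FAST a,v → push 27,31. Stack: [27, 31]
BINARY_OP ^ → 27 ^ 31 = 4. Stack: [4]
STORE_FAST v → v=4. Stack: []
LOAD_FAST i → push 0. Stack: [0]
LOAD_CONST → push 1. Stack: [0, 1]
BINARY_OP + → 0 + 1 = 1. Stack: [1]
STORE_FAST i → i=1. Stack: []
LOAD_FAST i → push 1. Stack: [1]
LOAD_CONST → push 2. Stack: [1, 2]
COMPARE_OP bool(<) → 1 vs 2 = True. Stack: [True]
POP_JUMP_IF_FALSE → pop True; no jump. Stack: []
LOAD_FAST_LOAD_FAST v,b → push 4,30. Stack: [4, 30]
BINARY_OP + → 4 + 30 = 34. Stack: [34]
STORE_FAST v → v=34. Stack: []
LOAD_FAST_LOAD_FAST a,v → push 27,34. Stack: [27, 34]
BINARY_OP ^ → 27 ^ 34 = 57. Stack: [57]
STORE_FAST v → v=57. Stack: []
LOAD_FAST i → push 1. Stack: [1]
LOAD_CONST → push 1. Stack: [1, 1]
BINARY_OP + → 1 + 1 = 2. Stack: [2]
STORE_FAST i → i=2. Stack: []
LOAD_FAST i → push 2. Stack: [2]
LOAD_CONST → push 2. Stack: [2, 2]
COMPARE_OP bool(<) → 2 vs 2 = False. Stack: [False]
POP_JUMP_IF_FALSE → pop False; jump. Stack: []
LOAD_FAST v → push 57. Stack: [57]
RETURN_VALUE → return 57.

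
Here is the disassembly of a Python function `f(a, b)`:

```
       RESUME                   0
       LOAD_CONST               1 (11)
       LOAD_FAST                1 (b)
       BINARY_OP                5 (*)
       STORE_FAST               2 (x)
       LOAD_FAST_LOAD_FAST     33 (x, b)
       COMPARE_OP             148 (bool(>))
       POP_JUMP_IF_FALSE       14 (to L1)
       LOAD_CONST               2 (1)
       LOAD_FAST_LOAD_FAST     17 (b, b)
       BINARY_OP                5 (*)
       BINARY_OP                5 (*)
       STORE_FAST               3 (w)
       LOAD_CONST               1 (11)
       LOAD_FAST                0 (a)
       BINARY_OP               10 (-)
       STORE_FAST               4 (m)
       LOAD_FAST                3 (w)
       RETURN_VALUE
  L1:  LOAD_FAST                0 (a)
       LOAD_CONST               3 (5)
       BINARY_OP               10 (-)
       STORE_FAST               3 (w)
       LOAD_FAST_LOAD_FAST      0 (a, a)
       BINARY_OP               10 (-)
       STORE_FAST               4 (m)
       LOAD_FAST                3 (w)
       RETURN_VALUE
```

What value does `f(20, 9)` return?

LOAD_CONST → push 11. Stack: [11]
LOAD_FAST b → push 9. Stack: [11, 9]
BINARY_OP * → 11 * 9 = 99. Stack: [99]
STORE_FAST x → x=99. Stack: []
LOAD_FAST_LOAD_FAST x,b → push 99,9. Stack: [99, 9]
COMPARE_OP bool(>) → 99 vs 9 = True. Stack: [True]
POP_JUMP_IF_FALSE → pop True; no jump. Stack: []
LOAD_CONST → push 1. Stack: [1]
LOAD_FAST_LOAD_FAST b,b → push 9,9. Stack: [1, 9, 9]
BINARY_OP * → 9 * 9 = 81. Stack: [1, 81]
BINARY_OP * → 1 * 81 = 81. Stack: [81]
STORE_FAST w → w=81. Stack: []
LOAD_CONST → push 11. Stack: [11]
LOAD_FAST a → push 20. Stack: [11, 20]
BINARY_OP - → 11 - 20 = -9. Stack: [-9]
STORE_FAST m → m=-9. Stack: []
LOAD_FAST w → push 81. Stack: [81]
RETURN_VALUE → return 81.

81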